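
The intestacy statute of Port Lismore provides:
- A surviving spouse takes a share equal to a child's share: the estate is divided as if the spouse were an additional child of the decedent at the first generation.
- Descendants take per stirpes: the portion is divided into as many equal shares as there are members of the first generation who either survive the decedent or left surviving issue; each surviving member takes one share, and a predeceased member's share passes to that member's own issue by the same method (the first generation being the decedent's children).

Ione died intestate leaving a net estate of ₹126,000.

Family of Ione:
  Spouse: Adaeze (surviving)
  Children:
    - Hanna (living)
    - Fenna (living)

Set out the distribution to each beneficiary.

Adaeze: ₹42,000; Hanna: ₹42,000; Fenna: ₹42,000

The spouse counts as an additional share at the children's level, so there are 3 primary shares of ₹42,000. Adaeze takes one such share (₹42,000).
The children's combined portion (₹84,000) is divided into 2 shares of ₹42,000: Hanna and Fenna each take ₹42,000.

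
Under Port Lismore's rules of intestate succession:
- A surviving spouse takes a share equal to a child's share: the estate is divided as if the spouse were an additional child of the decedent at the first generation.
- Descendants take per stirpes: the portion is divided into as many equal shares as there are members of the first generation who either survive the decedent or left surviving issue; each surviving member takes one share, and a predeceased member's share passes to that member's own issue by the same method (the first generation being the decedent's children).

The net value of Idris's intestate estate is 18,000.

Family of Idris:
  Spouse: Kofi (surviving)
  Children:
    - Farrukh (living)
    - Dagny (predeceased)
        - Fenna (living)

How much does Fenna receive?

The spouse counts as an additional share at the children's level, so there are 3 primary shares of 6,000. Kofi takes one such share (6,000).
The children's combined portion (12,000) is divided into 2 shares of 6,000: Farrukh takes 6,000; Dagny's 6,000 share passes to Dagny's issue.
Dagny's share (6,000) passes entirely to Fenna.

Fenna receives 6,000.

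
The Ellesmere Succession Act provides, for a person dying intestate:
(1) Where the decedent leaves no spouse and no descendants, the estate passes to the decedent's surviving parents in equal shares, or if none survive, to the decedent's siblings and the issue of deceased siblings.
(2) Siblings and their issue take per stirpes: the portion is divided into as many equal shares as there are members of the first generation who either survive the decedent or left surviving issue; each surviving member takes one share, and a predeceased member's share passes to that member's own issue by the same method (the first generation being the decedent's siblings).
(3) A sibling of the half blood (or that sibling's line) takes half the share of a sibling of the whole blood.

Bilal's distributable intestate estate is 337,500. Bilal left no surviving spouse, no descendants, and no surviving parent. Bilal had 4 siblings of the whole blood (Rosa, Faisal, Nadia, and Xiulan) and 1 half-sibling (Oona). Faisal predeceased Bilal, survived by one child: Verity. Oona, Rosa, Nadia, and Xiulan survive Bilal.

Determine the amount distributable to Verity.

Verity receives 75,000.

The entire 337,500 passes to the siblings and their issue.
Counting each half-blood sibling's line as half a unit, there are 9/2 units in 337,500, so one unit is 75,000. Whole-blood lines (Rosa, Faisal, Nadia, and Xiulan) take 75,000 each; half-blood lines (Oona) take 37,500 each.
Faisal's share (75,000) passes entirely to Verity.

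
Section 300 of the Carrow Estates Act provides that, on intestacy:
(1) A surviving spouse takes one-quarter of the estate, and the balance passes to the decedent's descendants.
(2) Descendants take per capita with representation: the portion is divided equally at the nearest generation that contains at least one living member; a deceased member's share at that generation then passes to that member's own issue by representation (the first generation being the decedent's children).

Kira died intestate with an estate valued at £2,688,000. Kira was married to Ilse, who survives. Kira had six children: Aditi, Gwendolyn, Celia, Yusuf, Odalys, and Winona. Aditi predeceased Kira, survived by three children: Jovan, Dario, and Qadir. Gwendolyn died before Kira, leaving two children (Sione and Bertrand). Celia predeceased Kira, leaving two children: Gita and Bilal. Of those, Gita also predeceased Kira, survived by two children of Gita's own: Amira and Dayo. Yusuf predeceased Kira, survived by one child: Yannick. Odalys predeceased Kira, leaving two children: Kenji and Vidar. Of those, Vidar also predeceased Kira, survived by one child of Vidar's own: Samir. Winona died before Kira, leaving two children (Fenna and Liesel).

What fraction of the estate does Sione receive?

Sione receives 1/16 of the estate.

Ilse takes one-quarter of £2,688,000 = £672,000. The remaining £2,016,000 passes to the descendants.
No child survives, so the initial division is made at the grandchildren's generation.
The descendants' portion (£2,016,000) is divided into 12 shares of £168,000: Jovan, Dario, Qadir, Sione, Bertrand, Bilal, Yannick, Kenji, Fenna, and Liesel each take £168,000; Gita's £168,000 share passes to Gita's issue; Vidar's £168,000 share passes to Vidar's issue.
Gita's share (£168,000) is divided into 2 shares of £84,000: Amira and Dayo each take £84,000.
Vidar's share (£168,000) passes entirely to Samir.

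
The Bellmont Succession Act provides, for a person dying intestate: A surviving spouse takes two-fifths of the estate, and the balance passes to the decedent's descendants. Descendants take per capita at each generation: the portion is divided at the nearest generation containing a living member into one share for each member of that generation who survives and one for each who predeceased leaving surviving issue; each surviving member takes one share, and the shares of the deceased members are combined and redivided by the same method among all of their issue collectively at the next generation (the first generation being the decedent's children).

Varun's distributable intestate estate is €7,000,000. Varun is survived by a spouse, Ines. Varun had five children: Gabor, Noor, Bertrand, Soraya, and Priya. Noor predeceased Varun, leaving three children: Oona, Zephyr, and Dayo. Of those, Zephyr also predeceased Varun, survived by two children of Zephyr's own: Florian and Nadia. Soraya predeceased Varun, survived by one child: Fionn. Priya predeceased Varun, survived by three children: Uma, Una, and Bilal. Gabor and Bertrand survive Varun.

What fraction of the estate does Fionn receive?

Fionn receives 9/175 of the estate.

Ines takes two-fifths of €7,000,000 = €2,800,000. The remaining €4,200,000 passes to the descendants.
The descendants' portion (€4,200,000) is divided at the children's generation into 5 shares of €840,000. Gabor and Bertrand each take €840,000. The 3 shares of the deceased (Noor, Soraya, and Priya) are combined into a pool of €2,520,000.
That pool (€2,520,000) is divided at the grandchildren's generation into 7 shares of €360,000. Oona, Dayo, Fionn, Uma, Una, and Bilal each take €360,000. The remaining share for the deceased Zephyr (€360,000) is carried to the next generation.
That pool (€360,000) is divided at the great-grandchildren's generation equally among Florian and Nadia: €180,000 each.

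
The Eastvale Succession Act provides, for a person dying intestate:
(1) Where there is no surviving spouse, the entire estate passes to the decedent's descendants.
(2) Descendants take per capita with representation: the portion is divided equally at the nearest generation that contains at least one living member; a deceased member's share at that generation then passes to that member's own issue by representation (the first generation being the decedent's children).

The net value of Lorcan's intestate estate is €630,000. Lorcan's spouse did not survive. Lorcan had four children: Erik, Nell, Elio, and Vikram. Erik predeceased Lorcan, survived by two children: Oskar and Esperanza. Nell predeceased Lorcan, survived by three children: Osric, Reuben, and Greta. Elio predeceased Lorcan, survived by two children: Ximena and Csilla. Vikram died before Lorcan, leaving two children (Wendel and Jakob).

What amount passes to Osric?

Osric receives €70,000.

The entire €630,000 passes to the descendants.
No child survives, so the initial division is made at the grandchildren's generation.
That amount (€630,000) is divided into 9 shares of €70,000: Oskar, Esperanza, Osric, Reuben, Greta, Ximena, Csilla, Wendel, and Jakob each take €70,000.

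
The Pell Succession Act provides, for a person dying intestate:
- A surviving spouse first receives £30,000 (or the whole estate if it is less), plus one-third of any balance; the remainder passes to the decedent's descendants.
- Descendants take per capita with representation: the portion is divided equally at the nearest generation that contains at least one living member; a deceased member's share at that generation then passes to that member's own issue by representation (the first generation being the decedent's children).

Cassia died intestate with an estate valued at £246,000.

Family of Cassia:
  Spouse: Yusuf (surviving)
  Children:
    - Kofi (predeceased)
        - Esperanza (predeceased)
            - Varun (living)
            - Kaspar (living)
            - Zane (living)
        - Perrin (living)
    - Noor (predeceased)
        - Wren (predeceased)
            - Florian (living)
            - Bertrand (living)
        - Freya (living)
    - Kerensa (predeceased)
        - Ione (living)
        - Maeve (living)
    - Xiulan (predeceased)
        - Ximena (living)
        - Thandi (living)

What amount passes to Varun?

Yusuf first takes £30,000, leaving a balance of £216,000. Yusuf then takes one-third of the balance (£72,000), for a total of £102,000. The remaining £144,000 passes to the descendants.
No child survives, so the initial division is made at the grandchildren's generation.
The descendants' portion (£144,000) is divided into 8 shares of £18,000: Perrin, Freya, Ione, Maeve, Ximena, and Thandi each take £18,000; Esperanza's £18,000 share passes to Esperanza's issue; Wren's £18,000 share passes to Wren's issue.
Esperanza's share (£18,000) is divided into 3 shares of £6,000: Varun, Kaspar, and Zane each take £6,000.
Wren's share (£18,000) is divided into 2 shares of £9,000: Florian and Bertrand each take £9,000.

Varun receives £6,000.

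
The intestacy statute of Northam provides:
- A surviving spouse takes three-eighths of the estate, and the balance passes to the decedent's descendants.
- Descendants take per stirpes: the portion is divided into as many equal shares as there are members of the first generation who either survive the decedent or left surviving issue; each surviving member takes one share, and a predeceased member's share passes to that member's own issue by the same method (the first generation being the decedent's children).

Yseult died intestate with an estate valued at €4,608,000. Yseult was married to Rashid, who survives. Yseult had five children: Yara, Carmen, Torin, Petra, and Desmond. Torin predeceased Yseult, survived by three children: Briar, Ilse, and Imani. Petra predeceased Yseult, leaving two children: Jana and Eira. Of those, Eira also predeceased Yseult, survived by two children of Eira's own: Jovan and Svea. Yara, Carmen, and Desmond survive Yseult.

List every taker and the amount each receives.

Rashid: €1,728,000; Yara: €576,000; Carmen: €576,000; Briar: €192,000; Ilse: €192,000; Imani: €192,000; Jana: €288,000; Jovan: €144,000; Svea: €144,000; Desmond: €576,000

Rashid takes three-eighths of €4,608,000 = €1,728,000. The remaining €2,880,000 passes to the descendants.
The descendants' portion (€2,880,000) is divided into 5 shares of €576,000: Yara, Carmen, and Desmond each take €576,000; Torin's €576,000 share passes to Torin's issue; Petra's €576,000 share passes to Petra's issue.
Torin's share (€576,000) is divided into 3 shares of €192,000: Briar, Ilse, and Imani each take €192,000.
Petra's share (€576,000) is divided into 2 shares of €288,000: Jana takes €288,000; Eira's €288,000 share passes to Eira's issue.
Eira's share (€288,000) is divided into 2 shares of €144,000: Jovan and Svea each take €144,000.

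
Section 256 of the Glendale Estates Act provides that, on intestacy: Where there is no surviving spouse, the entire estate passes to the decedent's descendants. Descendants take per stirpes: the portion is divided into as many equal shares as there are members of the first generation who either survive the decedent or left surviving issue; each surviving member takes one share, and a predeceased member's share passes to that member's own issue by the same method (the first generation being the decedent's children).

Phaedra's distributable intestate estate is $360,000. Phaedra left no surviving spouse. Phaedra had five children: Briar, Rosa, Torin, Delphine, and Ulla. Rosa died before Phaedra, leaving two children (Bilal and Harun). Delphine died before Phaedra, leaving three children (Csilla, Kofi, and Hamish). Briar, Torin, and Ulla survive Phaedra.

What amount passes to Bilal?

The entire $360,000 passes to the descendants.
That amount ($360,000) is divided into 5 shares of $72,000: Briar, Torin, and Ulla each take $72,000; Rosa's $72,000 share passes to Rosa's issue; Delphine's $72,000 share passes to Delphine's issue.
Rosa's share ($72,000) is divided into 2 shares of $36,000: Bilal and Harun each take $36,000.
Delphine's share ($72,000) is divided into 3 shares of $24,000: Csilla, Kofi, and Hamish each take $24,000.

Bilal receives $36,000.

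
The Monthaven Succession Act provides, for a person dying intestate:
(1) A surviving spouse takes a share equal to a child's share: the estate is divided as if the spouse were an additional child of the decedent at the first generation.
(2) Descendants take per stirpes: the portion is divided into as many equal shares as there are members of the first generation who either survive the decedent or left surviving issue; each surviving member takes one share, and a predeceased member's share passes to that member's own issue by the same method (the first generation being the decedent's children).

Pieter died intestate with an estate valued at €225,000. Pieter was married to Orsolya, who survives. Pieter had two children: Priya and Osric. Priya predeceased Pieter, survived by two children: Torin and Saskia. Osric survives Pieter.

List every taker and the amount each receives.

The spouse counts as an additional share at the children's level, so there are 3 primary shares of €75,000. Orsolya takes one such share (€75,000).
The children's combined portion (€150,000) is divided into 2 shares of €75,000: Osric takes €75,000; Priya's €75,000 share passes to Priya's issue.
Priya's share (€75,000) is divided into 2 shares of €37,500: Torin and Saskia each take €37,500.

Orsolya: €75,000; Torin: €37,500; Saskia: €37,500; Osric: €75,000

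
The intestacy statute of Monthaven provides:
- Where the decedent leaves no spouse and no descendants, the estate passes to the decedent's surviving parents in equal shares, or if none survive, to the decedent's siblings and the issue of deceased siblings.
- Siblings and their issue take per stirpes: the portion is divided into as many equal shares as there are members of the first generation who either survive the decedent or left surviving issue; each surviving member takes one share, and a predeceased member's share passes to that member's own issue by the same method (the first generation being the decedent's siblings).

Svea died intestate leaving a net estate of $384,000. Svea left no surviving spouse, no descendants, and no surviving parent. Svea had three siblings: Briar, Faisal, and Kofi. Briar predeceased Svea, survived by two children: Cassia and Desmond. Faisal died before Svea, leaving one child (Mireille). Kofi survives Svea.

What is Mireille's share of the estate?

The entire $384,000 passes to the siblings and their issue.
That amount ($384,000) is divided into 3 shares of $128,000: Kofi takes $128,000; Briar's $128,000 share passes to Briar's issue; Faisal's $128,000 share passes to Faisal's issue.
Briar's share ($128,000) is divided into 2 shares of $64,000: Cassia and Desmond each take $64,000.
Faisal's share ($128,000) passes entirely to Mireille.

Mireille receives $128,000.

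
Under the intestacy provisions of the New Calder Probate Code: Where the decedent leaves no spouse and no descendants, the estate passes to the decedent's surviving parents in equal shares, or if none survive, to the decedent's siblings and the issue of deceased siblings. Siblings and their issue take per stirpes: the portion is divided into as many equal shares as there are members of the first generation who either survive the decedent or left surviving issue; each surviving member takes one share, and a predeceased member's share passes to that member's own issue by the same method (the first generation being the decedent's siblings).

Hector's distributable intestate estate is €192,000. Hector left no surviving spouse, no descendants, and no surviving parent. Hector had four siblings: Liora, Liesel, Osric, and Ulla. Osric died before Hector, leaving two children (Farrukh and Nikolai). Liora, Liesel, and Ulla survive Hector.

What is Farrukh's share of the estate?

The entire €192,000 passes to the siblings and their issue.
That amount (€192,000) is divided into 4 shares of €48,000: Liora, Liesel, and Ulla each take €48,000; Osric's €48,000 share passes to Osric's issue.
Osric's share (€48,000) is divided into 2 shares of €24,000: Farrukh and Nikolai each take €24,000.

Farrukh receives €24,000.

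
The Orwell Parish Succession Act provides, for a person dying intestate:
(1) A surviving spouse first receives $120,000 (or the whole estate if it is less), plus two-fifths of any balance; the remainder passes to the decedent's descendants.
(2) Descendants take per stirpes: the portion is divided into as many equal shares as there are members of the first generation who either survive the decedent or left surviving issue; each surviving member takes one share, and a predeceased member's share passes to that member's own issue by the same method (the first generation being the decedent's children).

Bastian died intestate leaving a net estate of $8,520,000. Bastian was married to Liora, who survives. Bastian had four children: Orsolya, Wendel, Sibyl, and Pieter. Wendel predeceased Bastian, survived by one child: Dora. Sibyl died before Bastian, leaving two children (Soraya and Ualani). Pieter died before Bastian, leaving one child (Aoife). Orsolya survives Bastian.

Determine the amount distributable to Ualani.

Ualani receives $630,000.

Liora first takes $120,000, leaving a balance of $8,400,000. Liora then takes two-fifths of the balance ($3,360,000), for a total of $3,480,000. The remaining $5,040,000 passes to the descendants.
The descendants' portion ($5,040,000) is divided into 4 shares of $1,260,000: Orsolya takes $1,260,000; Wendel's $1,260,000 share passes to Wendel's issue; Sibyl's $1,260,000 share passes to Sibyl's issue; Pieter's $1,260,000 share passes to Pieter's issue.
Wendel's share ($1,260,000) passes entirely to Dora.
Sibyl's share ($1,260,000) is divided into 2 shares of $630,000: Soraya and Ualani each take $630,000.
Pieter's share ($1,260,000) passes entirely to Aoife.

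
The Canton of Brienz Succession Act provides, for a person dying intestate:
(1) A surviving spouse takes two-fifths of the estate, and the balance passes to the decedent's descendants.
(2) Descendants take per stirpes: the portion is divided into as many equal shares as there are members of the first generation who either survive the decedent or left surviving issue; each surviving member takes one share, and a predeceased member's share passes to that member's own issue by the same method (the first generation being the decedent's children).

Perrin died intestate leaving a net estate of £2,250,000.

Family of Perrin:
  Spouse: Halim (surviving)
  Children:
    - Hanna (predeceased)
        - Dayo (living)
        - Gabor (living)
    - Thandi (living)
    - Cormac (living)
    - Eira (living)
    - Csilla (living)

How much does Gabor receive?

Halim takes two-fifths of £2,250,000 = £900,000. The remaining £1,350,000 passes to the descendants.
The descendants' portion (£1,350,000) is divided into 5 shares of £270,000: Thandi, Cormac, Eira, and Csilla each take £270,000; Hanna's £270,000 share passes to Hanna's issue.
Hanna's share (£270,000) is divided into 2 shares of £135,000: Dayo and Gabor each take £135,000.

Gabor receives £135,000.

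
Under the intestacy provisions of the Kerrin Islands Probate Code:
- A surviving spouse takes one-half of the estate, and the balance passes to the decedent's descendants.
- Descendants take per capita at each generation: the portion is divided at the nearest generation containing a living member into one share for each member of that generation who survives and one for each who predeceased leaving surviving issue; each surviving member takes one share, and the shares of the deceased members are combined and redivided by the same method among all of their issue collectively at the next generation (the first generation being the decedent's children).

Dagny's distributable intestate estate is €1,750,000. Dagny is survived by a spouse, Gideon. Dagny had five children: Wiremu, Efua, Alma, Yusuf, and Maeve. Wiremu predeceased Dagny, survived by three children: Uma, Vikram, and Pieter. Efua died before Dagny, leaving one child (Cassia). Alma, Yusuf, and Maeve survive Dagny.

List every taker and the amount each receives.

Gideon takes one-half of €1,750,000 = €875,000. The remaining €875,000 passes to the descendants.
The descendants' portion (€875,000) is divided at the children's generation into 5 shares of €175,000. Alma, Yusuf, and Maeve each take €175,000. The 2 shares of the deceased (Wiremu and Efua) are combined into a pool of €350,000.
That pool (€350,000) is divided at the grandchildren's generation equally among Uma, Vikram, Pieter, and Cassia: €87,500 each.

Gideon: €875,000; Uma: €87,500; Vikram: €87,500; Pieter: €87,500; Cassia: €87,500; Alma: €175,000; Yusuf: €175,000; Maeve: €175,000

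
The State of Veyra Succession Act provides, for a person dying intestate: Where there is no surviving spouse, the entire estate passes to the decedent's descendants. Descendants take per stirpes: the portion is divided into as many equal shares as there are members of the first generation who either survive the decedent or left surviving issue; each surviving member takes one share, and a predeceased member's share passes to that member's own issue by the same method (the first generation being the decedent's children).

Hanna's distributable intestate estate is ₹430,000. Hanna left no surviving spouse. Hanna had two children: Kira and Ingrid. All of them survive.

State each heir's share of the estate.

The entire ₹430,000 passes to the descendants.
That amount (₹430,000) is divided into 2 shares of ₹215,000: Kira and Ingrid each take ₹215,000.

Kira: ₹215,000; Ingrid: ₹215,000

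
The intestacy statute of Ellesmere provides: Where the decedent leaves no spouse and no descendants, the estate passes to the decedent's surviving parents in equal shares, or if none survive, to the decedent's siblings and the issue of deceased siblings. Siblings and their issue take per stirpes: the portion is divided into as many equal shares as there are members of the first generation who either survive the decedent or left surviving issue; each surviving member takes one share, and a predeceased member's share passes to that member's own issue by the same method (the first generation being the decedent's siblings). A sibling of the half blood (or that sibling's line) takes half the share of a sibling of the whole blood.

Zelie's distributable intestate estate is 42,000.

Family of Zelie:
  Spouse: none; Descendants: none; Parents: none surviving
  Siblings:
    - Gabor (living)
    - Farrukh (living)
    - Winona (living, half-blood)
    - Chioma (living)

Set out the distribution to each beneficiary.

The entire 42,000 passes to the siblings and their issue.
Counting each half-blood sibling's line as half a unit, there are 7/2 units in 42,000, so one unit is 12,000. Whole-blood lines (Gabor, Farrukh, and Chioma) take 12,000 each; half-blood lines (Winona) take 6,000 each.

Gabor: 12,000; Farrukh: 12,000; Winona: 6,000; Chioma: 12,000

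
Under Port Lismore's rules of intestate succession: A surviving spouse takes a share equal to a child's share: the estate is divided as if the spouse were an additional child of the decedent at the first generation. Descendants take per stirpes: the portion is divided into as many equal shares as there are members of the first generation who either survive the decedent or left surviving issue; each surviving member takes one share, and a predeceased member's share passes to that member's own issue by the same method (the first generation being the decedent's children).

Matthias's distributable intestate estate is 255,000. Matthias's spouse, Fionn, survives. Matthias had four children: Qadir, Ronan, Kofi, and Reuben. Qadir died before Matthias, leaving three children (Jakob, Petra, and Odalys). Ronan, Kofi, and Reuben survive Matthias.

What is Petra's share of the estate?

Petra receives 17,000.

The spouse counts as an additional share at the children's level, so there are 5 primary shares of 51,000. Fionn takes one such share (51,000).
The children's combined portion (204,000) is divided into 4 shares of 51,000: Ronan, Kofi, and Reuben each take 51,000; Qadir's 51,000 share passes to Qadir's issue.
Qadir's share (51,000) is divided into 3 shares of 17,000: Jakob, Petra, and Odalys each take 17,000.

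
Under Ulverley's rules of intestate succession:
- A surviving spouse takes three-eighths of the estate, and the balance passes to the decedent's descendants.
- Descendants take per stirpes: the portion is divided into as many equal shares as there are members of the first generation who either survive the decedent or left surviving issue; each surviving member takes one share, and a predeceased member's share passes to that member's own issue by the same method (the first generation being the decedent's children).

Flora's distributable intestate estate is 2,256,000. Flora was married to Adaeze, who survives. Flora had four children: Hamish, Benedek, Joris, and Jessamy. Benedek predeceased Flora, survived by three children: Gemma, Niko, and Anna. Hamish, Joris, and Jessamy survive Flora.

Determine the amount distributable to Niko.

Niko receives 117,500.

Adaeze takes three-eighths of 2,256,000 = 846,000. The remaining 1,410,000 passes to the descendants.
The descendants' portion (1,410,000) is divided into 4 shares of 352,500: Hamish, Joris, and Jessamy each take 352,500; Benedek's 352,500 share passes to Benedek's issue.
Benedek's share (352,500) is divided into 3 shares of 117,500: Gemma, Niko, and Anna each take 117,500.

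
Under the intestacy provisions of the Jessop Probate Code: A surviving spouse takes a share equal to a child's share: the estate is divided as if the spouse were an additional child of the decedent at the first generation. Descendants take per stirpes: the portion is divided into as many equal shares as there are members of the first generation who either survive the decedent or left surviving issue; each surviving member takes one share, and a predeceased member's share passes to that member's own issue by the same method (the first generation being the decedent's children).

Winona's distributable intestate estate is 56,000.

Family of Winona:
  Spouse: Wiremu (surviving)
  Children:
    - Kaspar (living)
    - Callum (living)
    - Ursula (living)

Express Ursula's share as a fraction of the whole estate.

The spouse counts as an additional share at the children's level, so there are 4 primary shares of 14,000. Wiremu takes one such share (14,000).
The children's combined portion (42,000) is divided into 3 shares of 14,000: Kaspar, Callum, and Ursula each take 14,000.

Ursula receives 1/4 of the estate.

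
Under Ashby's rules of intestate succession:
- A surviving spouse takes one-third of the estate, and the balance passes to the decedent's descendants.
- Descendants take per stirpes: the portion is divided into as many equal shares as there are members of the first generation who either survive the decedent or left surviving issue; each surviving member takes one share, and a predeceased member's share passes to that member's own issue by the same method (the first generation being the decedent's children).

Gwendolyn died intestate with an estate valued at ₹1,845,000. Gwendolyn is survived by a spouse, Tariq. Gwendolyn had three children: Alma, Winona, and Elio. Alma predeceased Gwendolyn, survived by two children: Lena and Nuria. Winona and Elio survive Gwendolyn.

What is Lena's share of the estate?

Lena receives ₹205,000.

Tariq takes one-third of ₹1,845,000 = ₹615,000. The remaining ₹1,230,000 passes to the descendants.
The descendants' portion (₹1,230,000) is divided into 3 shares of ₹410,000: Winona and Elio each take ₹410,000; Alma's ₹410,000 share passes to Alma's issue.
Alma's share (₹410,000) is divided into 2 shares of ₹205,000: Lena and Nuria each take ₹205,000.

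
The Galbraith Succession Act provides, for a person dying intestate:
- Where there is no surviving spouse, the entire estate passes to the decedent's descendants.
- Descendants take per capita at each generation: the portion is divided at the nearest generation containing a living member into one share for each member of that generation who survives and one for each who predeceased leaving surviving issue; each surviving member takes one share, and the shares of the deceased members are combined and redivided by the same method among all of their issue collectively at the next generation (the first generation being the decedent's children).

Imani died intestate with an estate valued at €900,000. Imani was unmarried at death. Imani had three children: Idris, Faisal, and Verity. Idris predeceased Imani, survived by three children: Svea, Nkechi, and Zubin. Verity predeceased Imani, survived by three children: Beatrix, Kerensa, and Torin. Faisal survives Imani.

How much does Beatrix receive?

Beatrix receives €100,000.

The entire €900,000 passes to the descendants.
That amount (€900,000) is divided at the children's generation into 3 shares of €300,000. Faisal takes €300,000. The 2 shares of the deceased (Idris and Verity) are combined into a pool of €600,000.
That pool (€600,000) is divided at the grandchildren's generation equally among Svea, Nkechi, Zubin, Beatrix, Kerensa, and Torin: €100,000 each.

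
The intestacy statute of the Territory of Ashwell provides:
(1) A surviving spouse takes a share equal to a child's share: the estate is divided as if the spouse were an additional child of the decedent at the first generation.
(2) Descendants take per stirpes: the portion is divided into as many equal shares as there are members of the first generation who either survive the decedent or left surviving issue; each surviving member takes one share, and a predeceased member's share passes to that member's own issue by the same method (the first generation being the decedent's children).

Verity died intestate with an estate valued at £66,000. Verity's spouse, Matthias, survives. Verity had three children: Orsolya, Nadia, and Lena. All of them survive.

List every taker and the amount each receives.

Matthias: £16,500; Orsolya: £16,500; Nadia: £16,500; Lena: £16,500

The spouse counts as an additional share at the children's level, so there are 4 primary shares of £16,500. Matthias takes one such share (£16,500).
The children's combined portion (£49,500) is divided into 3 shares of £16,500: Orsolya, Nadia, and Lena each take £16,500.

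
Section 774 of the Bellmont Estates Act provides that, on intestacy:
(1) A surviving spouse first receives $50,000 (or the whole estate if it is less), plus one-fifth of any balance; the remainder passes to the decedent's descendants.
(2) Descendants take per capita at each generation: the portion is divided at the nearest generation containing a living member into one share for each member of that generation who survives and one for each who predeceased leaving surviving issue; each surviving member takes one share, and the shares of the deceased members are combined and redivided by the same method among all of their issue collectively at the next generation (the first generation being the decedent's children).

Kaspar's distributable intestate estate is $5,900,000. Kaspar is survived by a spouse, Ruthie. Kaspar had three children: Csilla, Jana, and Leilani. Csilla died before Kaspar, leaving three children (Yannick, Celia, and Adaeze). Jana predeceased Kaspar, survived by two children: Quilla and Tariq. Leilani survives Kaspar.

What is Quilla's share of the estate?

Ruthie first takes $50,000, leaving a balance of $5,850,000. Ruthie then takes one-fifth of the balance ($1,170,000), for a total of $1,220,000. The remaining $4,680,000 passes to the descendants.
The descendants' portion ($4,680,000) is divided at the children's generation into 3 shares of $1,560,000. Leilani takes $1,560,000. The 2 shares of the deceased (Csilla and Jana) are combined into a pool of $3,120,000.
That pool ($3,120,000) is divided at the grandchildren's generation equally among Yannick, Celia, Adaeze, Quilla, and Tariq: $624,000 each.

Quilla receives $624,000.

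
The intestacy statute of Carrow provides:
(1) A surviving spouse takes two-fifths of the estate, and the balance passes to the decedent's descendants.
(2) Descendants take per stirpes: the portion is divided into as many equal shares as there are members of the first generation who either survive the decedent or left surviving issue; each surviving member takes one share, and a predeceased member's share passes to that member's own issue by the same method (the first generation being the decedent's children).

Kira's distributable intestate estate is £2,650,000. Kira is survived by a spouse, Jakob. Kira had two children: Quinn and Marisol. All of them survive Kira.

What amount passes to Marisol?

Jakob takes two-fifths of £2,650,000 = £1,060,000. The remaining £1,590,000 passes to the descendants.
The descendants' portion (£1,590,000) is divided into 2 shares of £795,000: Quinn and Marisol each take £795,000.

Marisol receives £795,000.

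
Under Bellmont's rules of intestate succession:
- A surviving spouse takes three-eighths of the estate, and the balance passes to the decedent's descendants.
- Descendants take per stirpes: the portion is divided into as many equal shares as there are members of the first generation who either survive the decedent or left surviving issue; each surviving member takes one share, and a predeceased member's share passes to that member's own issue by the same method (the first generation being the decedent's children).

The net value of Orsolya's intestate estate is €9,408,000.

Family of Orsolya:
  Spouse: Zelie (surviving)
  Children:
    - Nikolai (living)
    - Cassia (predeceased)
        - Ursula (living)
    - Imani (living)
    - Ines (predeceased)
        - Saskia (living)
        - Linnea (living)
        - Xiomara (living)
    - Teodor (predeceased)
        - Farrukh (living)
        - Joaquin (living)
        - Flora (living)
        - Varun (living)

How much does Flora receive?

Zelie takes three-eighths of €9,408,000 = €3,528,000. The remaining €5,880,000 passes to the descendants.
The descendants' portion (€5,880,000) is divided into 5 shares of €1,176,000: Nikolai and Imani each take €1,176,000; Cassia's €1,176,000 share passes to Cassia's issue; Ines's €1,176,000 share passes to Ines's issue; Teodor's €1,176,000 share passes to Teodor's issue.
Cassia's share (€1,176,000) passes entirely to Ursula.
Ines's share (€1,176,000) is divided into 3 shares of €392,000: Saskia, Linnea, and Xiomara each take €392,000.
Teodor's share (€1,176,000) is divided into 4 shares of €294,000: Farrukh, Joaquin, Flora, and Varun each take €294,000.

Flora receives €294,000.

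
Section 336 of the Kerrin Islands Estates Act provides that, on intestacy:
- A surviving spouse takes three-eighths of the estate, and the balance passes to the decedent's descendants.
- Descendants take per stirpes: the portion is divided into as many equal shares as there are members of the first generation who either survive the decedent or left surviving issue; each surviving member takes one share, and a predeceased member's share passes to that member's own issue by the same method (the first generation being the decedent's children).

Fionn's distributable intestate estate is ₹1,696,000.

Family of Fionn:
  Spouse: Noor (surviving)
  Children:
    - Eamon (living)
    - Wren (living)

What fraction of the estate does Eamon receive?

Eamon receives 5/16 of the estate.

Noor takes three-eighths of ₹1,696,000 = ₹636,000. The remaining ₹1,060,000 passes to the descendants.
The descendants' portion (₹1,060,000) is divided into 2 shares of ₹530,000: Eamon and Wren each take ₹530,000.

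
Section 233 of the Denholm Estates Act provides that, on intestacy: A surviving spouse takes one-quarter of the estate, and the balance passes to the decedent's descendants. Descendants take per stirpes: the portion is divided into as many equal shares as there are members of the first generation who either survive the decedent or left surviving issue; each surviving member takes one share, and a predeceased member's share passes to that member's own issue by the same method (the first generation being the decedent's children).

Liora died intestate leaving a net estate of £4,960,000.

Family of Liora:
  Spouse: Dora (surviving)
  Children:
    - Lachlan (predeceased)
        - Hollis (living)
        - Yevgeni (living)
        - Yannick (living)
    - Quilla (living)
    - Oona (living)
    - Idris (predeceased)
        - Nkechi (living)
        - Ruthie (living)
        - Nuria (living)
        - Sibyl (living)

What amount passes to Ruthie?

Ruthie receives £232,500.

Dora takes one-quarter of £4,960,000 = £1,240,000. The remaining £3,720,000 passes to the descendants.
The descendants' portion (£3,720,000) is divided into 4 shares of £930,000: Quilla and Oona each take £930,000; Lachlan's £930,000 share passes to Lachlan's issue; Idris's £930,000 share passes to Idris's issue.
Lachlan's share (£930,000) is divided into 3 shares of £310,000: Hollis, Yevgeni, and Yannick each take £310,000.
Idris's share (£930,000) is divided into 4 shares of £232,500: Nkechi, Ruthie, Nuria, and Sibyl each take £232,500.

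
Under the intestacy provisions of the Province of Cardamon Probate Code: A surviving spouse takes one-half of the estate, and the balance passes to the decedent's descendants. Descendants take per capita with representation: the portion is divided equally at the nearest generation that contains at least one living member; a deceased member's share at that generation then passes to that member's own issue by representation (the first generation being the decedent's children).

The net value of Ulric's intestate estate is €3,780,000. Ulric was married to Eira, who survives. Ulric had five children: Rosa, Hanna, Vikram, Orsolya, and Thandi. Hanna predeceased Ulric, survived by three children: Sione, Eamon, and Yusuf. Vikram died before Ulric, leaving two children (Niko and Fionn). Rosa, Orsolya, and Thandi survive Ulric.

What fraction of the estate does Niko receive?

Eira takes one-half of €3,780,000 = €1,890,000. The remaining €1,890,000 passes to the descendants.
The descendants' portion (€1,890,000) is divided into 5 shares of €378,000: Rosa, Orsolya, and Thandi each take €378,000; Hanna's €378,000 share passes to Hanna's issue; Vikram's €378,000 share passes to Vikram's issue.
Hanna's share (€378,000) is divided into 3 shares of €126,000: Sione, Eamon, and Yusuf each take €126,000.
Vikram's share (€378,000) is divided into 2 shares of €189,000: Niko and Fionn each take €189,000.

Niko receives 1/20 of the estate.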